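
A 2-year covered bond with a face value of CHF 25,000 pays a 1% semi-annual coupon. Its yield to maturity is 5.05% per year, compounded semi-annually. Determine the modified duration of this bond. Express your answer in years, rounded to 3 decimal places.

1.936 years

Periodic yield y = 0.02525. First find Macaulay duration:
  t   CF        PV=CF/(1+0.02525)^t    t·PV
  1       125.00       121.9215       121.9215
  2       125.00       118.9188       237.8376
  3       125.00       115.9900       347.9701
  4    25,125.00    22,739.8166    90,959.2666
  Σ                 23,096.6469    91,666.9957
P = 23,096.6469; Macaulay duration = 91,666.9957 / 23,096.6469 = 3.96884 half-year periods = 1.98442 years.
Modified duration = D_Mac / (1 + y) = 1.98442 / 1.02525 = 1.93555 years.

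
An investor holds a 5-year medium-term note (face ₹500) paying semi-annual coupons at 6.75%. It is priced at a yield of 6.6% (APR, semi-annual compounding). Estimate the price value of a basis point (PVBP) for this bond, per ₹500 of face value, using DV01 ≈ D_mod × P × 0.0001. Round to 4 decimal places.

₹0.2108

Periodic yield y = 0.033.
  t   CF        PV=CF/(1+0.033)^t    t·PV
  1       16.875        16.3359        16.3359
  2       16.875        15.8141        31.6281
  3       16.875        15.3089        45.9266
  4       16.875        14.8198        59.2792
  5       16.875        14.3464        71.7319
  6       16.875        13.8881        83.3284
  7       16.875        13.4444        94.1108
  8       16.875        13.0149       104.1193
  9       16.875        12.5991       113.3923
  10     516.875       373.5789     3,735.7888
  Σ                    503.1504     4,355.6412
P = 503.1504; D_Mac = 8.65674 half-year periods = 4.32837 yrs; D_mod = 4.19010 yrs.
DV01 ≈ 4.19010 × 503.1504 × 0.0001 = 0.210825.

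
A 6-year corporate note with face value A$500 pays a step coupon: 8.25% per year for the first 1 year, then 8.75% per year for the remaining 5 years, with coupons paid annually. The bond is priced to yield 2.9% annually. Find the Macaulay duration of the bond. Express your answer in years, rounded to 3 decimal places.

5.083 years

Periodic yield y = 0.029. Discount each cash flow and weight by its year:
  t   CF        PV=CF/(1+0.029)^t    t·PV
  1        41.25        40.0875        40.0875
  2        43.75        41.3188        82.6375
  3        43.75        40.1543       120.4629
  4        43.75        39.0226       156.0905
  5        43.75        37.9229       189.6143
  6       543.75       458.0438     2,748.2629
  Σ                    656.5498     3,337.1556
Price P = Σ PV = 656.5498.
Macaulay duration = Σ(t·PV) / P = 3,337.1556 / 656.5498 = 5.08287 years.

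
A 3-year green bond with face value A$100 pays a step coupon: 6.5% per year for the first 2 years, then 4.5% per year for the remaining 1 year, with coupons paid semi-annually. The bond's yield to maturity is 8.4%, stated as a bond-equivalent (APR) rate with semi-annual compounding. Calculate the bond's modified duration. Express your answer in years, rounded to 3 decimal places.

2.656 years

Periodic yield y = 0.042. First find Macaulay duration:
  t   CF        PV=CF/(1+0.042)^t    t·PV
  1         3.25         3.1190         3.1190
  2         3.25         2.9933         5.9866
  3         3.25         2.8726         8.6179
  4         3.25         2.7568        11.0274
  5         2.25         1.8317         9.1583
  6       102.25        79.8835       479.3009
  Σ                     93.4569       517.2100
P = 93.4569; Macaulay duration = 517.2100 / 93.4569 = 5.53421 half-year periods = 2.76710 years.
Modified duration = D_Mac / (1 + y) = 2.76710 / 1.042 = 2.65557 years.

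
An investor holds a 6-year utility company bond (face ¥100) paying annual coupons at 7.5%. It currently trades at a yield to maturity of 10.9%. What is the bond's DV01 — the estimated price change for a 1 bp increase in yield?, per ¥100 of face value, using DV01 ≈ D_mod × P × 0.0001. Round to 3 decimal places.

¥0.038

Periodic yield y = 0.109.
  t   CF        PV=CF/(1+0.109)^t    t·PV
  1         7.50         6.7628         6.7628
  2         7.50         6.0982        12.1963
  3         7.50         5.4988        16.4964
  4         7.50         4.9583        19.8333
  5         7.50         4.4710        22.3549
  6       107.50        57.7855       346.7132
  Σ                     85.5746       424.3570
P = 85.5746; D_Mac = 4.95891 yrs; D_mod = 4.47152 yrs.
DV01 ≈ 4.47152 × 85.5746 × 0.0001 = 0.038265.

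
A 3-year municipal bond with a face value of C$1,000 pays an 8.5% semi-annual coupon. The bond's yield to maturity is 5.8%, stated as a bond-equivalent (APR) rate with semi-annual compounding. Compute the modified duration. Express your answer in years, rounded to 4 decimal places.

2.6453 years

Periodic yield y = 0.029. First find Macaulay duration:
  t   CF        PV=CF/(1+0.029)^t    t·PV
  1        42.50        41.3022        41.3022
  2        42.50        40.1382        80.2765
  3        42.50        39.0070       117.0211
  4        42.50        37.9077       151.6308
  5        42.50        36.8394       184.1968
  6     1,042.50       878.1806     5,269.0833
  Σ                  1,073.3751     5,843.5107
P = 1,073.3751; Macaulay duration = 5,843.5107 / 1,073.3751 = 5.44405 half-year periods = 2.72203 years.
Modified duration = D_Mac / (1 + y) = 2.72203 / 1.029 = 2.64531 years.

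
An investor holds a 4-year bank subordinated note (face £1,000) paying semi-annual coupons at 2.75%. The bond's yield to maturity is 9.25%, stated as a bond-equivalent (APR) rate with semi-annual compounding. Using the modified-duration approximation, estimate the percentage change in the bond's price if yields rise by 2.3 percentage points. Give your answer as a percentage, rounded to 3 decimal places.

Periodic yield y = 0.04625. Modified duration first:
  t   CF        PV=CF/(1+0.04625)^t    t·PV
  1        13.75        13.1422        13.1422
  2        13.75        12.5612        25.1224
  3        13.75        12.0059        36.0178
  4        13.75        11.4752        45.9009
  5        13.75        10.9679        54.8397
  6        13.75        10.4831        62.8986
  7        13.75        10.0197        70.1378
  8     1,013.75       706.0689     5,648.5514
  Σ                    786.7242     5,956.6109
P = 786.7242; D_Mac = 7.57141 half-year periods = 3.78570 yrs; D_mod = 3.78570/(1+0.04625) = 3.61836 yrs.
ΔP/P ≈ -D_mod · Δy = -3.61836 × (+0.023) = -0.083222 = -8.3222%.

-8.322%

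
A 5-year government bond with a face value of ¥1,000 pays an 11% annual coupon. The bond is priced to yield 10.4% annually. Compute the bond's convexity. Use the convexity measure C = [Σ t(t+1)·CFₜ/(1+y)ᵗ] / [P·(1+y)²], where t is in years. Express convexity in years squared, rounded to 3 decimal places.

With y = 0.104:
  t   CF        PV=CF/(1+0.104)^t    t·PV        t(t+1)·PV
  1       110.00        99.6377        99.6377         199.2754
  2       110.00        90.2515       180.5030         541.5091
  3       110.00        81.7496       245.2487         980.9948
  4       110.00        74.0485       296.1941       1,480.9704
  5     1,110.00       676.8269     3,384.1345      20,304.8070
  Σ                  1,022.5142     4,205.7180      23,507.5568
P = 1,022.5142.
Convexity = Σ t(t+1)·PV / [P·(1+y)²] = 23,507.5568 / (1,022.5142 × 1.218816) = 18.86253.

18.863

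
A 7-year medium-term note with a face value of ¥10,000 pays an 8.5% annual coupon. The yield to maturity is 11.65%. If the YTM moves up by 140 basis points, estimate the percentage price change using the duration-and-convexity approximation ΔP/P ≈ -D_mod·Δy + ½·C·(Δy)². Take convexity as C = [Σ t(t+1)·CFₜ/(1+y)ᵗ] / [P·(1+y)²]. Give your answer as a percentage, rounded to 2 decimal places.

With y = 0.1165:
  t   CF        PV=CF/(1+0.1165)^t    t·PV        t(t+1)·PV
  1       850.00       761.3077       761.3077       1,522.6153
  2       850.00       681.8698     1,363.7396       4,091.2189
  3       850.00       610.7208     1,832.1625       7,328.6501
  4       850.00       546.9958     2,187.9833      10,939.9166
  5       850.00       489.9201     2,449.6007      14,697.6040
  6       850.00       438.7999     2,632.7997      18,429.5976
  7    10,850.00     5,016.7060    35,116.9417     280,935.5334
  Σ                  8,546.3202    46,344.5352     337,945.1360
P = 8,546.3202; D_Mac = 5.42275 yrs; D_mod = 4.85692 yrs; C = 31.72120.
Duration effect: -4.85692 × (+0.014) = -0.067997
Convexity effect: 0.5 × 31.72120 × (0.014)² = +0.0031087
ΔP/P ≈ -0.067997 + 0.0031087 = -0.064888 = -6.4888%.

-6.49%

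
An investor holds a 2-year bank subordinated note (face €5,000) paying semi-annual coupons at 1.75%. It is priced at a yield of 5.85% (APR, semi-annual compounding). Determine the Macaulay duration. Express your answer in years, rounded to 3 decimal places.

1.973 years

Periodic yield y = 0.02925. Discount each cash flow and weight by its period:
  t   CF        PV=CF/(1+0.02925)^t    t·PV
  1        43.75        42.5067        42.5067
  2        43.75        41.2987        82.5974
  3        43.75        40.1250       120.3751
  4     5,043.75     4,494.3827    17,977.5308
  Σ                  4,618.3131    18,223.0099
Price P = Σ PV = 4,618.3131.
Macaulay duration = Σ(t·PV) / P = 18,223.0099 / 4,618.3131 = 3.94582 half-year periods.
In years: 3.94582 / 2 = 1.97291 years.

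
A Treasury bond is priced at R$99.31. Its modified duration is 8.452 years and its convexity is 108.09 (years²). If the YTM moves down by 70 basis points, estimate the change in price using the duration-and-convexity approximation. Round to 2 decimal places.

+R$6.14

Duration effect: -D_mod·Δy = -8.452 × (-0.007) = +0.059164
Convexity effect: ½·C·(Δy)² = 0.5 × 108.09 × (-0.007)² = +0.002648205
ΔP/P ≈ +0.059164 + 0.002648205 = +0.061812205
ΔP ≈ 99.31 × (+0.061812205) = +6.13857007855.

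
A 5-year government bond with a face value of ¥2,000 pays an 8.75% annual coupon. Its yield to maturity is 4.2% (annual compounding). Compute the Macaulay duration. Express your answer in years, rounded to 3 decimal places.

4.329 years

Periodic yield y = 0.042. Discount each cash flow and weight by its year:
  t   CF        PV=CF/(1+0.042)^t    t·PV
  1       175.00       167.9463       167.9463
  2       175.00       161.1768       322.3537
  3       175.00       154.6803       464.0408
  4       175.00       148.4455       593.7822
  5     2,175.00     1,770.6008     8,853.0042
  Σ                  2,402.8497    10,401.1271
Price P = Σ PV = 2,402.8497.
Macaulay duration = Σ(t·PV) / P = 10,401.1271 / 2,402.8497 = 4.32866 years.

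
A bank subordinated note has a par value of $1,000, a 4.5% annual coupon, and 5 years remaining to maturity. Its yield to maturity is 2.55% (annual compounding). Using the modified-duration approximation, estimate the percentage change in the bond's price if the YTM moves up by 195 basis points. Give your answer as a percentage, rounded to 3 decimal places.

-8.761%

Periodic yield y = 0.0255. Modified duration first:
  t   CF        PV=CF/(1+0.0255)^t    t·PV
  1        45.00        43.8810        43.8810
  2        45.00        42.7899        85.5798
  3        45.00        41.7259       125.1776
  4        45.00        40.6883       162.7533
  5     1,045.00       921.3783     4,606.8914
  Σ                  1,090.4634     5,024.2831
P = 1,090.4634; D_Mac = 4.60748 yrs; D_mod = 4.60748/(1+0.0255) = 4.49291 yrs.
ΔP/P ≈ -D_mod · Δy = -4.49291 × (+0.0195) = -0.087612 = -8.7612%.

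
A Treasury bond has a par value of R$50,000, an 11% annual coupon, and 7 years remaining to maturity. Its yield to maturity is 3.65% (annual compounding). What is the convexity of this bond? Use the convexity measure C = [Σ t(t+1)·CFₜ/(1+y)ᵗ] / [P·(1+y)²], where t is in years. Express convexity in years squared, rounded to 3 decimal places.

With y = 0.0365:
  t   CF        PV=CF/(1+0.0365)^t    t·PV        t(t+1)·PV
  1     5,500.00     5,306.3193     5,306.3193      10,612.6387
  2     5,500.00     5,119.4591    10,238.9182      30,716.7545
  3     5,500.00     4,939.1791    14,817.5372      59,270.1486
  4     5,500.00     4,765.2475    19,060.9901      95,304.9503
  5     5,500.00     4,597.4409    22,987.2046     137,923.2277
  6     5,500.00     4,435.5436    26,613.2615     186,292.8305
  7    55,500.00    43,182.5056   302,277.5393   2,418,220.3142
  Σ                 72,345.6951   401,301.7701   2,938,340.8645
P = 72,345.6951.
Convexity = Σ t(t+1)·PV / [P·(1+y)²] = 2,938,340.8645 / (72,345.6951 × 1.074332) = 37.80514.

37.805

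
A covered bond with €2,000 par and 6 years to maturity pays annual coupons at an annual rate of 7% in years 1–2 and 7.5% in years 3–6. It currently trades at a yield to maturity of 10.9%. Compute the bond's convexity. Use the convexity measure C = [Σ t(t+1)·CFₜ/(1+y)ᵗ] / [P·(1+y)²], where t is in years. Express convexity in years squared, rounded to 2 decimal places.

26.61

With y = 0.109:
  t   CF        PV=CF/(1+0.109)^t    t·PV        t(t+1)·PV
  1       140.00       126.2399       126.2399         252.4797
  2       140.00       113.8322       227.6643         682.9929
  3       150.00       109.9757       329.9270       1,319.7081
  4       150.00        99.1665       396.6661       1,983.3304
  5       150.00        89.4198       447.0988       2,682.5930
  6     2,150.00     1,155.7108     6,934.2650      48,539.8549
  Σ                  1,694.3448     8,461.8611      55,460.9589
P = 1,694.3448.
Convexity = Σ t(t+1)·PV / [P·(1+y)²] = 55,460.9589 / (1,694.3448 × 1.229881) = 26.61476.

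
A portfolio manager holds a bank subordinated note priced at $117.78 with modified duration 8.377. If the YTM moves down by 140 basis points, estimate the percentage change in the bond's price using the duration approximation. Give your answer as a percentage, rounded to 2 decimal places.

Duration approximation: ΔP/P ≈ -D_mod · Δy = -8.377 × (-0.014) = +0.117278.
As a percentage: +11.7278%.

+11.73%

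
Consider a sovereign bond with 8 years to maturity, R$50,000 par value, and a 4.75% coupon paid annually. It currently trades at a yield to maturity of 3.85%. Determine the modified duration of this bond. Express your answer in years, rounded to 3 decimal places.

Periodic yield y = 0.0385. First find Macaulay duration:
  t   CF        PV=CF/(1+0.0385)^t    t·PV
  1     2,375.00     2,286.9523     2,286.9523
  2     2,375.00     2,202.1688     4,404.3377
  3     2,375.00     2,120.5285     6,361.5855
  4     2,375.00     2,041.9148     8,167.6591
  5     2,375.00     1,966.2155     9,831.0774
  6     2,375.00     1,893.3226    11,359.9353
  7     2,375.00     1,823.1320    12,761.9238
  8    52,375.00    38,714.3551   309,714.8406
  Σ                 53,048.5895   364,888.3117
P = 53,048.5895; Macaulay duration = 364,888.3117 / 53,048.5895 = 6.87838 years.
Modified duration = D_Mac / (1 + y) = 6.87838 / 1.0385 = 6.62338 years.

6.623 years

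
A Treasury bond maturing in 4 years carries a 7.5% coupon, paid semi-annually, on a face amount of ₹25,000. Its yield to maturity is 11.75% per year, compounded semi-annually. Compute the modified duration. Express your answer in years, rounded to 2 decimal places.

3.29 years

Periodic yield y = 0.05875. First find Macaulay duration:
  t   CF        PV=CF/(1+0.05875)^t    t·PV
  1       937.50       885.4782       885.4782
  2       937.50       836.3430     1,672.6860
  3       937.50       789.9344     2,369.8031
  4       937.50       746.1009     2,984.4037
  5       937.50       704.6998     3,523.4991
  6       937.50       665.5961     3,993.5763
  7       937.50       628.6621     4,400.6350
  8    25,937.50    16,427.8499   131,422.7996
  Σ                 21,684.6644   151,252.8810
P = 21,684.6644; Macaulay duration = 151,252.8810 / 21,684.6644 = 6.97511 half-year periods = 3.48755 years.
Modified duration = D_Mac / (1 + y) = 3.48755 / 1.05875 = 3.29403 years.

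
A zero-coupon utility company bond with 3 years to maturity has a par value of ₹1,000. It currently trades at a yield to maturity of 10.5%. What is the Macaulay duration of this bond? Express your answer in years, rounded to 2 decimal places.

3.00 years

A zero-coupon bond has a single cash flow at maturity, so its Macaulay duration equals its maturity: 3 years.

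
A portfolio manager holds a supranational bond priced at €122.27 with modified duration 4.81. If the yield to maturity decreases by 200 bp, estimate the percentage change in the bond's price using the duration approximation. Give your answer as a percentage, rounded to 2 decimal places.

Duration approximation: ΔP/P ≈ -D_mod · Δy = -4.81 × (-0.02) = +0.096200.
As a percentage: +9.6200%.

+9.62%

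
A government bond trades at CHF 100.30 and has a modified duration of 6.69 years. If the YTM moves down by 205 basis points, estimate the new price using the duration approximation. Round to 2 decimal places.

Duration approximation: ΔP/P ≈ -D_mod · Δy = -6.69 × (-0.0205) = +0.137145.
New price ≈ 100.30 × (1 + 0.137145) = 114.0556435.

CHF 114.06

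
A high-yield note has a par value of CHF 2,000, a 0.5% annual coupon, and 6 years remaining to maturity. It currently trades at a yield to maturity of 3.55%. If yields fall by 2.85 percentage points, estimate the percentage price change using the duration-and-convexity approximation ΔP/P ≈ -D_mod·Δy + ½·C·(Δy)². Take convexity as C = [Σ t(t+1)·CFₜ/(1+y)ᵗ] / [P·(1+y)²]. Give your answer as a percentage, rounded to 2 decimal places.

With y = 0.0355:
  t   CF        PV=CF/(1+0.0355)^t    t·PV        t(t+1)·PV
  1        10.00         9.6572         9.6572          19.3143
  2        10.00         9.3261        18.6522          55.9566
  3        10.00         9.0064        27.0191         108.0764
  4        10.00         8.6976        34.7904         173.9521
  5        10.00         8.3994        41.9971         251.9827
  6     2,010.00     1,630.4048     9,782.4286      68,477.0005
  Σ                  1,675.4914     9,914.5446      69,086.2826
P = 1,675.4914; D_Mac = 5.91740 yrs; D_mod = 5.71453 yrs; C = 38.45470.
Duration effect: -5.71453 × (-0.0285) = +0.162864
Convexity effect: 0.5 × 38.45470 × (-0.0285)² = +0.0156174
ΔP/P ≈ +0.162864 + 0.0156174 = +0.178481 = +17.8481%.

+17.85%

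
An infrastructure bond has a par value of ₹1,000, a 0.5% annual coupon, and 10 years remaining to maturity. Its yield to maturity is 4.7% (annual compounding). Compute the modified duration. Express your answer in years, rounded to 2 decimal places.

9.28 years

Periodic yield y = 0.047. First find Macaulay duration:
  t   CF        PV=CF/(1+0.047)^t    t·PV
  1         5.00         4.7755         4.7755
  2         5.00         4.5612         9.1223
  3         5.00         4.3564        13.0693
  4         5.00         4.1609        16.6434
  5         5.00         3.9741        19.8704
  6         5.00         3.7957        22.7741
  7         5.00         3.6253        25.3771
  8         5.00         3.4626        27.7004
  9         5.00         3.3071        29.7641
  10    1,005.00       634.8911     6,348.9111
  Σ                    670.9098     6,518.0078
P = 670.9098; Macaulay duration = 6,518.0078 / 670.9098 = 9.71518 years.
Modified duration = D_Mac / (1 + y) = 9.71518 / 1.047 = 9.27906 years.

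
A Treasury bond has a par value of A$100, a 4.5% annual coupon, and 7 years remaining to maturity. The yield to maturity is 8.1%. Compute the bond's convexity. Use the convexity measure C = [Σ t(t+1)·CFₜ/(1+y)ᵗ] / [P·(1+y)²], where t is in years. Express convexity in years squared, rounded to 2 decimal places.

39.38

With y = 0.081:
  t   CF        PV=CF/(1+0.081)^t    t·PV        t(t+1)·PV
  1         4.50         4.1628         4.1628           8.3256
  2         4.50         3.8509         7.7018          23.1053
  3         4.50         3.5623        10.6870          42.7481
  4         4.50         3.2954        13.1816          65.9082
  5         4.50         3.0485        15.2424          91.4545
  6         4.50         2.8201        16.9204         118.4425
  7       104.50        60.5810       424.0670       3,392.5360
  Σ                     81.3210       491.9630       3,742.5203
P = 81.3210.
Convexity = Σ t(t+1)·PV / [P·(1+y)²] = 3,742.5203 / (81.3210 × 1.168561) = 39.38312.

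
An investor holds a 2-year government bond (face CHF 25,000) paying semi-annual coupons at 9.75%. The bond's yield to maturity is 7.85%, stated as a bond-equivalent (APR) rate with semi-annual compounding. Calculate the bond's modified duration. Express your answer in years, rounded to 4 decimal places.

Periodic yield y = 0.03925. First find Macaulay duration:
  t   CF        PV=CF/(1+0.03925)^t    t·PV
  1     1,218.75     1,172.7207     1,172.7207
  2     1,218.75     1,128.4298     2,256.8597
  3     1,218.75     1,085.8117     3,257.4352
  4    26,218.75    22,476.6638    89,906.6552
  Σ                 25,863.6261    96,593.6708
P = 25,863.6261; Macaulay duration = 96,593.6708 / 25,863.6261 = 3.73473 half-year periods = 1.86737 years.
Modified duration = D_Mac / (1 + y) = 1.86737 / 1.03925 = 1.79684 years.

1.7968 years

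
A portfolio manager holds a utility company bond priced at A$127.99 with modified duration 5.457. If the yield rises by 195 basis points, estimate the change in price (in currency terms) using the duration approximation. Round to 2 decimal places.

Duration approximation: ΔP/P ≈ -D_mod · Δy = -5.457 × (+0.0195) = -0.1064115.
ΔP ≈ 127.99 × (-0.1064115) = -13.619607885.

-A$13.62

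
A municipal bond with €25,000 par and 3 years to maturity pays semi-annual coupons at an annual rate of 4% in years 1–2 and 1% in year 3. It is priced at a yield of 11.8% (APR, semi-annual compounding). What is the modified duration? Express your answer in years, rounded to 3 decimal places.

Periodic yield y = 0.059. First find Macaulay duration:
  t   CF        PV=CF/(1+0.059)^t    t·PV
  1       500.00       472.1435       472.1435
  2       500.00       445.8390       891.6781
  3       500.00       421.0000     1,263.0001
  4       500.00       397.5449     1,590.1795
  5       125.00        93.8491       469.2456
  6    25,125.00    17,812.7228   106,876.3369
  Σ                 19,643.0994   111,562.5837
P = 19,643.0994; Macaulay duration = 111,562.5837 / 19,643.0994 = 5.67948 half-year periods = 2.83974 years.
Modified duration = D_Mac / (1 + y) = 2.83974 / 1.059 = 2.68153 years.

2.682 years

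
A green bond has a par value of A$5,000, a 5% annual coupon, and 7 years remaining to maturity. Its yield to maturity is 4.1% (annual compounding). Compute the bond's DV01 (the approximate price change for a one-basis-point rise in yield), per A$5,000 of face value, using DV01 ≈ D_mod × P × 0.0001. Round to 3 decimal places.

A$3.089

Periodic yield y = 0.041.
  t   CF        PV=CF/(1+0.041)^t    t·PV
  1       250.00       240.1537       240.1537
  2       250.00       230.6952       461.3904
  3       250.00       221.6092       664.8277
  4       250.00       212.8811       851.5244
  5       250.00       204.4967     1,022.4836
  6       250.00       196.4426     1,178.6555
  7     5,250.00     3,962.8186    27,739.7305
  Σ                  5,269.0971    32,158.7657
P = 5,269.0971; D_Mac = 6.10328 yrs; D_mod = 5.86290 yrs.
DV01 ≈ 5.86290 × 5,269.0971 × 0.0001 = 3.089219.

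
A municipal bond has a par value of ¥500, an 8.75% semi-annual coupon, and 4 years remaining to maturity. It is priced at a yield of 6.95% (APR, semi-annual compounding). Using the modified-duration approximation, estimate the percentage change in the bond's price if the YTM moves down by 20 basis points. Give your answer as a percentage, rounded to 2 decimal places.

+0.67%

Periodic yield y = 0.03475. Modified duration first:
  t   CF        PV=CF/(1+0.03475)^t    t·PV
  1       21.875        21.1404        21.1404
  2       21.875        20.4304        40.8608
  3       21.875        19.7443        59.2329
  4       21.875        19.0812        76.3249
  5       21.875        18.4404        92.2021
  6       21.875        17.8211       106.9268
  7       21.875        17.2227       120.5586
  8      521.875       397.0846     3,176.6766
  Σ                    530.9651     3,693.9231
P = 530.9651; D_Mac = 6.95700 half-year periods = 3.47850 yrs; D_mod = 3.47850/(1+0.03475) = 3.36168 yrs.
ΔP/P ≈ -D_mod · Δy = -3.36168 × (-0.002) = +0.006723 = +0.6723%.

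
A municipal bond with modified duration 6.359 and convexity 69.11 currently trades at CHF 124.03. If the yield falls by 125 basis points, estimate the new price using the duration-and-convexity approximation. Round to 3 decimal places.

CHF 134.558

Duration effect: -D_mod·Δy = -6.359 × (-0.0125) = +0.0794875
Convexity effect: ½·C·(Δy)² = 0.5 × 69.11 × (-0.0125)² = +0.00539921875
ΔP/P ≈ +0.0794875 + 0.00539921875 = +0.08488671875
New price ≈ 124.03 × (1 + 0.08488671875) = 134.5584997265625.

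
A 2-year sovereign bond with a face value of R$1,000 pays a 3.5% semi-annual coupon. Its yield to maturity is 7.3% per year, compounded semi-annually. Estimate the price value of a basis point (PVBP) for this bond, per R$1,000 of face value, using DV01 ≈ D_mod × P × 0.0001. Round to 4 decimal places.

Periodic yield y = 0.0365.
  t   CF        PV=CF/(1+0.0365)^t    t·PV
  1        17.50        16.8837        16.8837
  2        17.50        16.2892        32.5784
  3        17.50        15.7156        47.1467
  4     1,017.50       881.5708     3,526.2832
  Σ                    930.4593     3,622.8920
P = 930.4593; D_Mac = 3.89366 half-year periods = 1.94683 yrs; D_mod = 1.87827 yrs.
DV01 ≈ 1.87827 × 930.4593 × 0.0001 = 0.174766.

R$0.1748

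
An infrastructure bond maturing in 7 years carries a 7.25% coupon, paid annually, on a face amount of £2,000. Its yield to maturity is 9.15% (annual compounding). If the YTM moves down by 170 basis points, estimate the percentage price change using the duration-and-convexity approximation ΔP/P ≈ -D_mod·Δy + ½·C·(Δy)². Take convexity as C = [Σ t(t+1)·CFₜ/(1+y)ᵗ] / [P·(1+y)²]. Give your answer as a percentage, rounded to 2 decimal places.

With y = 0.0915:
  t   CF        PV=CF/(1+0.0915)^t    t·PV        t(t+1)·PV
  1       145.00       132.8447       132.8447         265.6894
  2       145.00       121.7084       243.4168         730.2503
  3       145.00       111.5056       334.5169       1,338.0675
  4       145.00       102.1582       408.6326       2,043.1631
  5       145.00        93.5943       467.9714       2,807.8284
  6       145.00        85.7483       514.4899       3,601.4290
  7     2,145.00     1,162.1471     8,135.0300      65,080.2396
  Σ                  1,809.7066    10,236.9022      75,866.6673
P = 1,809.7066; D_Mac = 5.65666 yrs; D_mod = 5.18247 yrs; C = 35.18806.
Duration effect: -5.18247 × (-0.017) = +0.088102
Convexity effect: 0.5 × 35.18806 × (-0.017)² = +0.0050847
ΔP/P ≈ +0.088102 + 0.0050847 = +0.093187 = +9.3187%.

+9.32%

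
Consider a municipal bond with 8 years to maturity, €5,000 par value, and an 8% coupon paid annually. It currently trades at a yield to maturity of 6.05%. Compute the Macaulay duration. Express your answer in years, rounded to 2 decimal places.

6.32 years

Periodic yield y = 0.0605. Discount each cash flow and weight by its year:
  t   CF        PV=CF/(1+0.0605)^t    t·PV
  1       400.00       377.1806       377.1806
  2       400.00       355.6630       711.3259
  3       400.00       335.3729     1,006.1187
  4       400.00       316.2404     1,264.9615
  5       400.00       298.1993     1,490.9965
  6       400.00       281.1875     1,687.1248
  7       400.00       265.1461     1,856.0229
  8     5,400.00     3,375.2689    27,002.1512
  Σ                  5,604.2586    35,395.8820
Price P = Σ PV = 5,604.2586.
Macaulay duration = Σ(t·PV) / P = 35,395.8820 / 5,604.2586 = 6.31589 years.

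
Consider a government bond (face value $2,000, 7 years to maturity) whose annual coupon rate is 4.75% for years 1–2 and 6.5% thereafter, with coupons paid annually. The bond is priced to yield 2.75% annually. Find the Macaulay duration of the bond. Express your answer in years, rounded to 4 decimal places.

Periodic yield y = 0.0275. Discount each cash flow and weight by its year:
  t   CF        PV=CF/(1+0.0275)^t    t·PV
  1        95.00        92.4574        92.4574
  2        95.00        89.9829       179.9658
  3       130.00       119.8389       359.5167
  4       130.00       116.6315       466.5262
  5       130.00       113.5100       567.5501
  6       130.00       110.4720       662.8322
  7     2,130.00     1,761.5979    12,331.1855
  Σ                  2,404.4908    14,660.0339
Price P = Σ PV = 2,404.4908.
Macaulay duration = Σ(t·PV) / P = 14,660.0339 / 2,404.4908 = 6.09694 years.

6.0969 years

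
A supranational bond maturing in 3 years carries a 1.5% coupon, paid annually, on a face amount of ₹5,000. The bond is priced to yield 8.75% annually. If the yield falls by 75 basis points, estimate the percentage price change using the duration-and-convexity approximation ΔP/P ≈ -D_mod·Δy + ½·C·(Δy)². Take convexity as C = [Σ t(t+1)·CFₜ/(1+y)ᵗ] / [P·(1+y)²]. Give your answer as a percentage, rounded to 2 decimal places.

+2.06%

With y = 0.0875:
  t   CF        PV=CF/(1+0.0875)^t    t·PV        t(t+1)·PV
  1        75.00        68.9655        68.9655         137.9310
  2        75.00        63.4166       126.8331         380.4994
  3     5,075.00     3,945.9198    11,837.7593      47,351.0371
  Σ                  4,078.3018    12,033.5579      47,869.4676
P = 4,078.3018; D_Mac = 2.95063 yrs; D_mod = 2.71322 yrs; C = 9.92478.
Duration effect: -2.71322 × (-0.0075) = +0.020349
Convexity effect: 0.5 × 9.92478 × (-0.0075)² = +0.0002791
ΔP/P ≈ +0.020349 + 0.0002791 = +0.020628 = +2.0628%.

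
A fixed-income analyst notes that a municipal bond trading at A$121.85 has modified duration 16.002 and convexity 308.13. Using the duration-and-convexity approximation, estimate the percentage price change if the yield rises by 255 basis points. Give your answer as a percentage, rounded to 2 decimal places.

-30.79%

Duration effect: -D_mod·Δy = -16.002 × (+0.0255) = -0.408051
Convexity effect: ½·C·(Δy)² = 0.5 × 308.13 × (0.0255)² = +0.10018076625
ΔP/P ≈ -0.408051 + 0.10018076625 = -0.30787023375
= -30.787023375%.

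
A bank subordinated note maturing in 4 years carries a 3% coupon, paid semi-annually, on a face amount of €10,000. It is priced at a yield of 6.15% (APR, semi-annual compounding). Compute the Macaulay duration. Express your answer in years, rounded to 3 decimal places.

3.784 years

Periodic yield y = 0.03075. Discount each cash flow and weight by its period:
  t   CF        PV=CF/(1+0.03075)^t    t·PV
  1       150.00       145.5251       145.5251
  2       150.00       141.1837       282.3674
  3       150.00       136.9718       410.9155
  4       150.00       132.8856       531.5424
  5       150.00       128.9213       644.6063
  6       150.00       125.0752       750.4512
  7       150.00       121.3439       849.4071
  8    10,150.00     7,965.9815    63,727.8521
  Σ                  8,897.8881    67,342.6671
Price P = Σ PV = 8,897.8881.
Macaulay duration = Σ(t·PV) / P = 67,342.6671 / 8,897.8881 = 7.56839 half-year periods.
In years: 7.56839 / 2 = 3.78419 years.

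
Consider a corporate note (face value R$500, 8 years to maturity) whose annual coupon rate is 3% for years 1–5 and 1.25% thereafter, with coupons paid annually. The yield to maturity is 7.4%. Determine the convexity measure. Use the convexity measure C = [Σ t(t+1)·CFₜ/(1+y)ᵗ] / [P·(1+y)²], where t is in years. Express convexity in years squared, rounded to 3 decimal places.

53.199

With y = 0.074:
  t   CF        PV=CF/(1+0.074)^t    t·PV        t(t+1)·PV
  1        15.00        13.9665        13.9665          27.9330
  2        15.00        13.0042        26.0083          78.0250
  3        15.00        12.1082        36.3245         145.2980
  4        15.00        11.2739        45.0956         225.4780
  5        15.00        10.4971        52.4856         314.9134
  6         6.25         4.0724        24.4346         171.0423
  7         6.25         3.7918        26.5429         212.3431
  8       506.25       285.9768     2,287.8143      20,590.3288
  Σ                    354.6909     2,512.6723      21,765.3615
P = 354.6909.
Convexity = Σ t(t+1)·PV / [P·(1+y)²] = 21,765.3615 / (354.6909 × 1.153476) = 53.19947.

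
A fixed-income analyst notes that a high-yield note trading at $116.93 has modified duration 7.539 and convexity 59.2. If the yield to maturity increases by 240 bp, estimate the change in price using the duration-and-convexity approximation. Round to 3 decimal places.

-$19.163

Duration effect: -D_mod·Δy = -7.539 × (+0.024) = -0.180936
Convexity effect: ½·C·(Δy)² = 0.5 × 59.2 × (0.024)² = +0.0170496
ΔP/P ≈ -0.180936 + 0.0170496 = -0.1638864
ΔP ≈ 116.93 × (-0.1638864) = -19.163236752.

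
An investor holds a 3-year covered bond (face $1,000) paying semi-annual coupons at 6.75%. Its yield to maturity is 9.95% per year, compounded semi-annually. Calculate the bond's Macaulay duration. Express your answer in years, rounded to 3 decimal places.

Periodic yield y = 0.04975. Discount each cash flow and weight by its period:
  t   CF        PV=CF/(1+0.04975)^t    t·PV
  1        33.75        32.1505        32.1505
  2        33.75        30.6268        61.2537
  3        33.75        29.1754        87.5261
  4        33.75        27.7927       111.1707
  5        33.75        26.4755       132.3776
  6     1,033.75       772.5031     4,635.0185
  Σ                    918.7240     5,059.4970
Price P = Σ PV = 918.7240.
Macaulay duration = Σ(t·PV) / P = 5,059.4970 / 918.7240 = 5.50709 half-year periods.
In years: 5.50709 / 2 = 2.75355 years.

2.754 years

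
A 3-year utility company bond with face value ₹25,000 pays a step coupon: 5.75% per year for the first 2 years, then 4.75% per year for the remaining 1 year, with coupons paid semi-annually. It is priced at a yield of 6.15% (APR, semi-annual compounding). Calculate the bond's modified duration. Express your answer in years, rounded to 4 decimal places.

2.7137 years

Periodic yield y = 0.03075. First find Macaulay duration:
  t   CF        PV=CF/(1+0.03075)^t    t·PV
  1       718.75       697.3078       697.3078
  2       718.75       676.5052     1,353.0105
  3       718.75       656.3233     1,968.9699
  4       718.75       636.7434     2,546.9738
  5       593.75       510.3133     2,551.5666
  6    25,593.75    21,340.9556   128,045.7337
  Σ                 24,518.1487   137,163.5623
P = 24,518.1487; Macaulay duration = 137,163.5623 / 24,518.1487 = 5.59437 half-year periods = 2.79718 years.
Modified duration = D_Mac / (1 + y) = 2.79718 / 1.03075 = 2.71374 years.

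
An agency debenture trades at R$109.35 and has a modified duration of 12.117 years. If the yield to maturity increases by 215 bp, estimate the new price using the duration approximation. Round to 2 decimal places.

Duration approximation: ΔP/P ≈ -D_mod · Δy = -12.117 × (+0.0215) = -0.2605155.
New price ≈ 109.35 × (1 - 0.2605155) = 80.862630075.

R$80.86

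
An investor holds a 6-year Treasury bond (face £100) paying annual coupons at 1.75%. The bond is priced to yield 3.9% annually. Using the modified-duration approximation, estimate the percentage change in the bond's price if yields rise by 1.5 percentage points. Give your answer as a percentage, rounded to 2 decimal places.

-8.27%

Periodic yield y = 0.039. Modified duration first:
  t   CF        PV=CF/(1+0.039)^t    t·PV
  1         1.75         1.6843         1.6843
  2         1.75         1.6211         3.2422
  3         1.75         1.5602         4.6807
  4         1.75         1.5017         6.0067
  5         1.75         1.4453         7.2265
  6       101.75        80.8800       485.2800
  Σ                     88.6926       508.1204
P = 88.6926; D_Mac = 5.72900 yrs; D_mod = 5.72900/(1+0.039) = 5.51396 yrs.
ΔP/P ≈ -D_mod · Δy = -5.51396 × (+0.015) = -0.082709 = -8.2709%.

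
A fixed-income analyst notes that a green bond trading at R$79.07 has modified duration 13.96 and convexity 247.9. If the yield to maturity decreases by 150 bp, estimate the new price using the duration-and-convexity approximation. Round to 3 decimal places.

Duration effect: -D_mod·Δy = -13.96 × (-0.015) = +0.209400
Convexity effect: ½·C·(Δy)² = 0.5 × 247.9 × (-0.015)² = +0.02788875
ΔP/P ≈ +0.209400 + 0.02788875 = +0.23728875
New price ≈ 79.07 × (1 + 0.23728875) = 97.8324214625.

R$97.832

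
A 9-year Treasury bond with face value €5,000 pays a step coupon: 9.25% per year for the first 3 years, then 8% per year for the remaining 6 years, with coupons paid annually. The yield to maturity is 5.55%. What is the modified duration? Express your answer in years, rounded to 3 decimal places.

Periodic yield y = 0.0555. First find Macaulay duration:
  t   CF        PV=CF/(1+0.0555)^t    t·PV
  1       462.50       438.1810       438.1810
  2       462.50       415.1407       830.2813
  3       462.50       393.3118     1,179.9355
  4       400.00       322.2753     1,289.1013
  5       400.00       305.3295     1,526.6476
  6       400.00       289.2748     1,735.6487
  7       400.00       274.0642     1,918.4495
  8       400.00       259.6534     2,077.2276
  9     5,400.00     3,321.0057    29,889.0513
  Σ                  6,018.2364    40,884.5237
P = 6,018.2364; Macaulay duration = 40,884.5237 / 6,018.2364 = 6.79344 years.
Modified duration = D_Mac / (1 + y) = 6.79344 / 1.0555 = 6.43623 years.

6.436 years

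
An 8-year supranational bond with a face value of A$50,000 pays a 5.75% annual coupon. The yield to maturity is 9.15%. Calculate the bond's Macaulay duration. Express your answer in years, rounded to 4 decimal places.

Periodic yield y = 0.0915. Discount each cash flow and weight by its year:
  t   CF        PV=CF/(1+0.0915)^t    t·PV
  1     2,875.00     2,633.9899     2,633.9899
  2     2,875.00     2,413.1836     4,826.3672
  3     2,875.00     2,210.8874     6,632.6623
  4     2,875.00     2,025.5496     8,102.1985
  5     2,875.00     1,855.7486     9,278.7432
  6     2,875.00     1,700.1820    10,201.0919
  7     2,875.00     1,557.6564    10,903.5949
  8    52,875.00    26,245.8390   209,966.7118
  Σ                 40,643.0366   262,545.3597
Price P = Σ PV = 40,643.0366.
Macaulay duration = Σ(t·PV) / P = 262,545.3597 / 40,643.0366 = 6.45979 years.

6.4598 years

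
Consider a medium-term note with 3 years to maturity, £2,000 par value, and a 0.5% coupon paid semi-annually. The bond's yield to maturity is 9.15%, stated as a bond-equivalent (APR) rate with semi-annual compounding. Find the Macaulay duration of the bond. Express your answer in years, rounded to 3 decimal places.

2.978 years

Periodic yield y = 0.04575. Discount each cash flow and weight by its period:
  t   CF        PV=CF/(1+0.04575)^t    t·PV
  1         5.00         4.7813         4.7813
  2         5.00         4.5721         9.1442
  3         5.00         4.3721        13.1162
  4         5.00         4.1808        16.7232
  5         5.00         3.9979        19.9894
  6     2,005.00     1,533.0176     9,198.1055
  Σ                  1,554.9217     9,261.8597
Price P = Σ PV = 1,554.9217.
Macaulay duration = Σ(t·PV) / P = 9,261.8597 / 1,554.9217 = 5.95648 half-year periods.
In years: 5.95648 / 2 = 2.97824 years.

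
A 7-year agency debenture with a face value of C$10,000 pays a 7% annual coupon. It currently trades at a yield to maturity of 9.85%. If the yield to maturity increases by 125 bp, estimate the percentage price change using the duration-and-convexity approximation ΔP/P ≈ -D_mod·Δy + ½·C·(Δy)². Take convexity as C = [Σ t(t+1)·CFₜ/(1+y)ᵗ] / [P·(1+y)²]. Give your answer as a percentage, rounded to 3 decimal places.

With y = 0.0985:
  t   CF        PV=CF/(1+0.0985)^t    t·PV        t(t+1)·PV
  1       700.00       637.2326       637.2326       1,274.4652
  2       700.00       580.0934     1,160.1868       3,480.5603
  3       700.00       528.0777     1,584.2332       6,336.9328
  4       700.00       480.7262     1,922.9048       9,614.5241
  5       700.00       437.6206     2,188.1029      13,128.6173
  6       700.00       398.3801     2,390.2808      16,731.9656
  7    10,700.00     5,543.4910    38,804.4372     310,435.4975
  Σ                  8,605.6217    48,687.3783     361,002.5628
P = 8,605.6217; D_Mac = 5.65762 yrs; D_mod = 5.15032 yrs; C = 34.76385.
Duration effect: -5.15032 × (+0.0125) = -0.064379
Convexity effect: 0.5 × 34.76385 × (0.0125)² = +0.0027159
ΔP/P ≈ -0.064379 + 0.0027159 = -0.061663 = -6.1663%.

-6.166%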